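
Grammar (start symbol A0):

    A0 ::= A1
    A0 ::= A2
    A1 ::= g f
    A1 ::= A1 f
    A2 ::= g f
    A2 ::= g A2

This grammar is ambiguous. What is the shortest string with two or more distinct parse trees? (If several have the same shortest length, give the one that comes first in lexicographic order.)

length 2: g f has 2 parse trees

Two derivations of g f:
  A0 ⇒ A1 ⇒ g f
  A0 ⇒ A2 ⇒ g f

g f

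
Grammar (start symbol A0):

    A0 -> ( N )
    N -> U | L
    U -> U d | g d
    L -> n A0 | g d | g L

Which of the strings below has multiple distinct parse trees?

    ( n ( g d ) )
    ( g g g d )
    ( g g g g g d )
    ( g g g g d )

( n ( g d ) )

( n ( g d ) ): 2 trees
( g g g d ): 1 tree
( g g g g g d ): 1 tree
( g g g g d ): 1 tree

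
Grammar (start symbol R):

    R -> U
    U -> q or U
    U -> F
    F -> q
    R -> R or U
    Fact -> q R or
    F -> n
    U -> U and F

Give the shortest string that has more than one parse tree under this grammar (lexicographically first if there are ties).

q or n

length 1: no string has ≥2 trees
length 3: q or n has 2 parse trees

Two derivations of q or n:
  R ⇒ U ⇒ q or U ⇒ q or F ⇒ q or n
  R ⇒ R or U ⇒ U or U ⇒ F or U ⇒ q or U ⇒ q or F ⇒ q or n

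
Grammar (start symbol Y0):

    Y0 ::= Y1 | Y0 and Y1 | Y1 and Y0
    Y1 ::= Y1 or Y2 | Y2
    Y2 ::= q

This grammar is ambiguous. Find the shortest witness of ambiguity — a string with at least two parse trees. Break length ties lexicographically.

length 1: no string has ≥2 trees
length 3: q and q has 2 parse trees

Two derivations of q and q:
  Y0 ⇒ Y0 and Y1 ⇒ Y1 and Y1 ⇒ Y2 and Y1 ⇒ q and Y1 ⇒ q and Y2 ⇒ q and q
  Y0 ⇒ Y1 and Y0 ⇒ Y2 and Y0 ⇒ q and Y0 ⇒ q and Y1 ⇒ q and Y2 ⇒ q and q

q and q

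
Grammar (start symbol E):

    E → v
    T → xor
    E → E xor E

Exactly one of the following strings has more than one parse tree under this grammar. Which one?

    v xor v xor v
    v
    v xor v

v xor v xor v

v xor v xor v: 2 trees
v: 1 tree
v xor v: 1 tree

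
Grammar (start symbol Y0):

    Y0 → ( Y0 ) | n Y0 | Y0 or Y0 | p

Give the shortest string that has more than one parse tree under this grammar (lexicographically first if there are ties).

n p or p

length 1: no string has ≥2 trees
length 2: no string has ≥2 trees
length 3: no string has ≥2 trees
length 4: n p or p has 2 parse trees

Two derivations of n p or p:
  Y0 ⇒ n Y0 ⇒ n Y0 or Y0 ⇒ n p or Y0 ⇒ n p or p
  Y0 ⇒ Y0 or Y0 ⇒ n Y0 or Y0 ⇒ n p or Y0 ⇒ n p or p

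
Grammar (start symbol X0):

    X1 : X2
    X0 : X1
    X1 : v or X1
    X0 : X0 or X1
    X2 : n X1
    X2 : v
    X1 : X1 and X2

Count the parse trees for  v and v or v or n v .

2

Parse trees for v and v or v or n v:
  [X0 [X0 [X1 [X1 [X2 v]] and [X2 v]]] or [X1 v or [X1 [X2 n [X1 [X2 v]]]]]]
  [X0 [X0 [X0 [X1 [X1 [X2 v]] and [X2 v]]] or [X1 [X2 v]]] or [X1 [X2 n [X1 [X2 v]]]]]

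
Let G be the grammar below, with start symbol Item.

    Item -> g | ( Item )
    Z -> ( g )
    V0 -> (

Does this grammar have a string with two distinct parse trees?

Unambiguous

Only Item is reachable from Item; ignoring the rest: Each string is a nest of matched brackets around a single atom. An opening bracket forces the recursive rule; an atom forces the base rule.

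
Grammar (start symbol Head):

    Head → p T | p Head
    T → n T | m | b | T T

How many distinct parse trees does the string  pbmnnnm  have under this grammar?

2

Parse trees for pbmnnnm:
  [Head p [T [T b] [T [T m] [T n [T n [T n [T m]]]]]]]
  [Head p [T [T [T b] [T m]] [T n [T n [T n [T m]]]]]]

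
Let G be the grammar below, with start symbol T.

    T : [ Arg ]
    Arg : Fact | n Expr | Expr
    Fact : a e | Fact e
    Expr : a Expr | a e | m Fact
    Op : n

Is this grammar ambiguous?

Ambiguous

Witness: [ a e ]

Derivation 1: T ⇒ [ Arg ] ⇒ [ Fact ] ⇒ [ a e ]
Derivation 2: T ⇒ [ Arg ] ⇒ [ Expr ] ⇒ [ a e ]

Two distinct leftmost derivations for the same string.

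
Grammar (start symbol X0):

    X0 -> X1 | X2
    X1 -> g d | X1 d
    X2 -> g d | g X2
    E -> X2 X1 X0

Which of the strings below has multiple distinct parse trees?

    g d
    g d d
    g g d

g d

g d: 2 trees
g d d: 1 tree
g g d: 1 tree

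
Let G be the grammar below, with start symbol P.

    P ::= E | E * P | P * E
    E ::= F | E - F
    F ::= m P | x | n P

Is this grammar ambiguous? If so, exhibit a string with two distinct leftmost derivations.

Ambiguous

Witness: x * x

Derivation 1: P ⇒ E * P ⇒ F * P ⇒ x * P ⇒ x * E ⇒ x * F ⇒ x * x
Derivation 2: P ⇒ P * E ⇒ E * E ⇒ F * E ⇒ x * E ⇒ x * F ⇒ x * x

Two distinct leftmost derivations for the same string.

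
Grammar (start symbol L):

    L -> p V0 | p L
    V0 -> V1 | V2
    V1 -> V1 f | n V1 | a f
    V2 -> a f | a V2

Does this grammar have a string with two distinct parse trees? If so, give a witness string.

Ambiguous

Witness: p a f

Derivation 1: L ⇒ p V0 ⇒ p V1 ⇒ p a f
Derivation 2: L ⇒ p V0 ⇒ p V2 ⇒ p a f

Two distinct leftmost derivations for the same string.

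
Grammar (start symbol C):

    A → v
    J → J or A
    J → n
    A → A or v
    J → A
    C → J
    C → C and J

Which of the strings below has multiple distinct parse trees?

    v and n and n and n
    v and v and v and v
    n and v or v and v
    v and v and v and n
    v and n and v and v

n and v or v and v

v and n and n and n: 1 tree
v and v and v and v: 1 tree
n and v or v and v: 2 trees
v and v and v and n: 1 tree
v and n and v and v: 1 tree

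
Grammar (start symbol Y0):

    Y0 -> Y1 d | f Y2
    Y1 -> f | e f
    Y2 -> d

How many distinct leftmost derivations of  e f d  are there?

Parse trees for e f d:
  [Y0 [Y1 e f] d]

1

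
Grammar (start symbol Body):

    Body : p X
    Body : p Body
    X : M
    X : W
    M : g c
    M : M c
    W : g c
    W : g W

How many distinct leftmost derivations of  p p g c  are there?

2

Parse trees for p p g c:
  [Body p [Body p [X [M g c]]]]
  [Body p [Body p [X [W g c]]]]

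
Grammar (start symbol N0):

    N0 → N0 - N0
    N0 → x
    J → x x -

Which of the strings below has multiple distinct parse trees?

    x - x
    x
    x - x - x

x - x: 1 tree
x: 1 tree
x - x - x: 2 trees

x - x - x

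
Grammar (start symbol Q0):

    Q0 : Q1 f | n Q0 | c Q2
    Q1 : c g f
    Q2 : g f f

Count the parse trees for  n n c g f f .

2

Parse trees for n n c g f f:
  [Q0 n [Q0 n [Q0 [Q1 c g f] f]]]
  [Q0 n [Q0 n [Q0 c [Q2 g f f]]]]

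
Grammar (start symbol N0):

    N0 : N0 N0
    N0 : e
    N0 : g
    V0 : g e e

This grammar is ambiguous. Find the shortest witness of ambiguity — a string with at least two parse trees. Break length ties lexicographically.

e e e

length 1: no string has ≥2 trees
length 2: no string has ≥2 trees
length 3: e e e has 2 parse trees

Two derivations of e e e:
  N0 ⇒ N0 N0 ⇒ N0 N0 N0 ⇒ e N0 N0 ⇒ e e N0 ⇒ e e e
  N0 ⇒ N0 N0 ⇒ e N0 ⇒ e N0 N0 ⇒ e e N0 ⇒ e e e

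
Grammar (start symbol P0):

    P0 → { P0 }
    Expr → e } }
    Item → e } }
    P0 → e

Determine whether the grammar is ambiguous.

Unambiguous

(Item, Expr are unreachable from P0, so their rules don't affect L(P0).) L(P0) is { openⁿ atom closeⁿ : n ≥ 0 }. The bracket depth fixes n, and the derivation is forced at every step.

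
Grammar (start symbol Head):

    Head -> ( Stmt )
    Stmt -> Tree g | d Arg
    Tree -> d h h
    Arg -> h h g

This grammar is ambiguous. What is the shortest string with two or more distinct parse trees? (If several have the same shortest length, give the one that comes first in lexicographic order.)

length 6: ( d h h g ) has 2 parse trees

Two derivations of ( d h h g ):
  Head ⇒ ( Stmt ) ⇒ ( Tree g ) ⇒ ( d h h g )
  Head ⇒ ( Stmt ) ⇒ ( d Arg ) ⇒ ( d h h g )

( d h h g )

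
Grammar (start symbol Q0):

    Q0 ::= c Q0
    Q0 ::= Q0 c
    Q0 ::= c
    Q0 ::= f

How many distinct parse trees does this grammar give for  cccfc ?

Parse trees for cccfc:
  [Q0 c [Q0 c [Q0 c [Q0 [Q0 f] c]]]]
  [Q0 c [Q0 c [Q0 [Q0 c [Q0 f]] c]]]
  [Q0 c [Q0 [Q0 c [Q0 c [Q0 f]]] c]]
  [Q0 [Q0 c [Q0 c [Q0 c [Q0 f]]]] c]

4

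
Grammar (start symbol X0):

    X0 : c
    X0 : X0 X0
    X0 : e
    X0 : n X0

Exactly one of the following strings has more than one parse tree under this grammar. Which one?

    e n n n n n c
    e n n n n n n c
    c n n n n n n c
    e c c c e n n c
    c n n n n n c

e c c c e n n c

e n n n n n c: 1 tree
e n n n n n n c: 1 tree
c n n n n n n c: 1 tree
e c c c e n n c: 42 trees
c n n n n n c: 1 tree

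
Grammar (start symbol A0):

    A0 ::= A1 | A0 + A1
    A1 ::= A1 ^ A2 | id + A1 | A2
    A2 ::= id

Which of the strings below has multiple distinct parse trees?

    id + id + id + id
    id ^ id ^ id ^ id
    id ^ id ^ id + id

id + id + id + id: 8 trees
id ^ id ^ id ^ id: 1 tree
id ^ id ^ id + id: 1 tree

id + id + id + id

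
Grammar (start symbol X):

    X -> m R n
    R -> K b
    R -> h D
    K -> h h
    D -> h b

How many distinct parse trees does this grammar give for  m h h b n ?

2

Parse trees for m h h b n:
  [X m [R [K h h] b] n]
  [X m [R h [D h b]] n]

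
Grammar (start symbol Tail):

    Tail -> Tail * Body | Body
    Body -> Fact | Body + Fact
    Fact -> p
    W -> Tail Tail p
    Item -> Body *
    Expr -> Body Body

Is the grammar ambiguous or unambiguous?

Only Tail, Body, Fact are reachable from Tail; ignoring the rest: This is a standard precedence ladder (Tail over Body over Fact), with each level left-recursive on its own operator ('*' at Tail, '+' at Body). That structure is LR(1), hence unambiguous.

Unambiguous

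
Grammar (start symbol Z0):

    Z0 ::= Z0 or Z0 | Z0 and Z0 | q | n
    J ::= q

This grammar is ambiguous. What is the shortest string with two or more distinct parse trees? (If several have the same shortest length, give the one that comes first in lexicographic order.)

length 1: no string has ≥2 trees
length 3: no string has ≥2 trees
length 5: n and n and n has 2 parse trees

Two derivations of n and n and n:
  Z0 ⇒ Z0 and Z0 ⇒ Z0 and Z0 and Z0 ⇒ n and Z0 and Z0 ⇒ n and n and Z0 ⇒ n and n and n
  Z0 ⇒ Z0 and Z0 ⇒ n and Z0 ⇒ n and Z0 and Z0 ⇒ n and n and Z0 ⇒ n and n and n

n and n and n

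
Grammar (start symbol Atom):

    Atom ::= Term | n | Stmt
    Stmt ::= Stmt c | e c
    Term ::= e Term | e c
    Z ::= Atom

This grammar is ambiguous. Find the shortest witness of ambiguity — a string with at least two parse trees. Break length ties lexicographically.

e c

length 1: no string has ≥2 trees
length 2: e c has 2 parse trees

Two derivations of e c:
  Atom ⇒ Term ⇒ e c
  Atom ⇒ Stmt ⇒ e c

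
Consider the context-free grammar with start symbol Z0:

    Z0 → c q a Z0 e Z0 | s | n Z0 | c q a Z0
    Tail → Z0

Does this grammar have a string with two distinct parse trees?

Witness: c q a c q a s e s

Derivation 1: Z0 ⇒ c q a Z0 e Z0 ⇒ c q a c q a Z0 e Z0 ⇒ c q a c q a s e Z0 ⇒ c q a c q a s e s
Derivation 2: Z0 ⇒ c q a Z0 ⇒ c q a c q a Z0 e Z0 ⇒ c q a c q a s e Z0 ⇒ c q a c q a s e s

Two distinct leftmost derivations for the same string.

Ambiguous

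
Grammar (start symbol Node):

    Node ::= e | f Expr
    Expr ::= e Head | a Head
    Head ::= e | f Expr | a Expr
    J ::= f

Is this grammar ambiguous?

Unambiguous

(J is unreachable from Node, so its rules don't affect L(Node).) The reachable rules are right-linear with at most one rule per (nonterminal, next-terminal) pair. Each input token forces the next rule, so parsing is deterministic.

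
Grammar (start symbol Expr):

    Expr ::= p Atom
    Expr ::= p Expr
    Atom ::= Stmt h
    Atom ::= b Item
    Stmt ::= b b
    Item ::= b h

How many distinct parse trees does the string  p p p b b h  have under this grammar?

2

Parse trees for p p p b b h:
  [Expr p [Expr p [Expr p [Atom [Stmt b b] h]]]]
  [Expr p [Expr p [Expr p [Atom b [Item b h]]]]]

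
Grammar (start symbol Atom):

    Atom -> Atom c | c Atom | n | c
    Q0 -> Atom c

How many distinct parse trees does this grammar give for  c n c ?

2

Parse trees for c n c:
  [Atom [Atom c [Atom n]] c]
  [Atom c [Atom [Atom n] c]]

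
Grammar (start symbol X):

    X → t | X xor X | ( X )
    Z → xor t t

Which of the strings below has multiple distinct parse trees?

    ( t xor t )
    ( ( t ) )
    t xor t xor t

t xor t xor t

( t xor t ): 1 tree
( ( t ) ): 1 tree
t xor t xor t: 2 trees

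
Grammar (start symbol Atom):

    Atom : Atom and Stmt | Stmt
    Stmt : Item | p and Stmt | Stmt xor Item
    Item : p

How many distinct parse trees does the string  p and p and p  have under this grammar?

4

Parse trees for p and p and p:
  [Atom [Atom [Stmt [Item p]]] and [Stmt p and [Stmt [Item p]]]]
  [Atom [Atom [Atom [Stmt [Item p]]] and [Stmt [Item p]]] and [Stmt [Item p]]]
  [Atom [Atom [Stmt p and [Stmt [Item p]]]] and [Stmt [Item p]]]
  [Atom [Stmt p and [Stmt p and [Stmt [Item p]]]]]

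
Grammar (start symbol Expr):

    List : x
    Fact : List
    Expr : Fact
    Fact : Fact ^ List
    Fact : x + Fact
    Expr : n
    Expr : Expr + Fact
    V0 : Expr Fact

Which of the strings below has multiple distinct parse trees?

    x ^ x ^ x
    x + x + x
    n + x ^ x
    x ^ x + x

x + x + x

x ^ x ^ x: 1 tree
x + x + x: 4 trees
n + x ^ x: 1 tree
x ^ x + x: 1 tree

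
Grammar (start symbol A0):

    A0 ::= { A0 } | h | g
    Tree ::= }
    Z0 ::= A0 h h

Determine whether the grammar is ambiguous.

Unambiguous

(Tree, Z0 are unreachable from A0, so their rules don't affect L(A0).) L(A0) is { openⁿ atom closeⁿ : n ≥ 0 }. The bracket depth fixes n, and the derivation is forced at every step.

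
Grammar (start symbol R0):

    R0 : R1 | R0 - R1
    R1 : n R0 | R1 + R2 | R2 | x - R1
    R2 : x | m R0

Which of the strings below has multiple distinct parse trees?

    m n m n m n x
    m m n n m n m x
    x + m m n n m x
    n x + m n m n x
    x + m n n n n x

m n m n m n x: 1 tree
m m n n m n m x: 1 tree
x + m m n n m x: 1 tree
n x + m n m n x: 2 trees
x + m n n n n x: 1 tree

n x + m n m n x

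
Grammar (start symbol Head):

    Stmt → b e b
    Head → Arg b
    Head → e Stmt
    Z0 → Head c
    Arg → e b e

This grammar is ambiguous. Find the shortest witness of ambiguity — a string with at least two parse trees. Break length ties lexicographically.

e b e b

length 4: e b e b has 2 parse trees

Two derivations of e b e b:
  Head ⇒ Arg b ⇒ e b e b
  Head ⇒ e Stmt ⇒ e b e b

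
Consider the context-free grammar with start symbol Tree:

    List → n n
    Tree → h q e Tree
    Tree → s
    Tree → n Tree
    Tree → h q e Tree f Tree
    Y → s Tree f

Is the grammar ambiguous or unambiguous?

Witness: h q e h q e s f s

Derivation 1: Tree ⇒ h q e Tree ⇒ h q e h q e Tree f Tree ⇒ h q e h q e s f Tree ⇒ h q e h q e s f s
Derivation 2: Tree ⇒ h q e Tree f Tree ⇒ h q e h q e Tree f Tree ⇒ h q e h q e s f Tree ⇒ h q e h q e s f s

Two distinct leftmost derivations for the same string.

Ambiguous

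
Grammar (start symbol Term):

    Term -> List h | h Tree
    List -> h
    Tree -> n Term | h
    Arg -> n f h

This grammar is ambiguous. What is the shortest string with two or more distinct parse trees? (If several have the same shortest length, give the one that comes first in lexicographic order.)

length 2: h h has 2 parse trees

Two derivations of h h:
  Term ⇒ List h ⇒ h h
  Term ⇒ h Tree ⇒ h h

h h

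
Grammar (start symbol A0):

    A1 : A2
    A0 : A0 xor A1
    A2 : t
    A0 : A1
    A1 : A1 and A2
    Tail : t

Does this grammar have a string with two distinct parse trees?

(Tail is unreachable from A0, so its rules don't affect L(A0).) The grammar is stratified — A0 handles 'xor' (left-recursive), A1 handles 'and', A2 atoms. Each operator has a fixed associativity and precedence level, so every string has one parse.

Unambiguous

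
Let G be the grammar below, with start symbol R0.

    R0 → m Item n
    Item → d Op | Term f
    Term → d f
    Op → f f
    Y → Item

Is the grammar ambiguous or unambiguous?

Ambiguous

Witness: m d f f n

Derivation 1: R0 ⇒ m Item n ⇒ m d Op n ⇒ m d f f n
Derivation 2: R0 ⇒ m Item n ⇒ m Term f n ⇒ m d f f n

Two distinct leftmost derivations for the same string.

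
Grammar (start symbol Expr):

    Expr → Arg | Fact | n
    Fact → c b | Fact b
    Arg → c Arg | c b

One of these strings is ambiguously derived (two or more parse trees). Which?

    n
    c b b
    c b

c b

n: 1 tree
c b b: 1 tree
c b: 2 trees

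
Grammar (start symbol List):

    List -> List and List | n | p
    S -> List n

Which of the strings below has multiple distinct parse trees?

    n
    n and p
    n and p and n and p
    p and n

n: 1 tree
n and p: 1 tree
n and p and n and p: 5 trees
p and n: 1 tree

n and p and n and p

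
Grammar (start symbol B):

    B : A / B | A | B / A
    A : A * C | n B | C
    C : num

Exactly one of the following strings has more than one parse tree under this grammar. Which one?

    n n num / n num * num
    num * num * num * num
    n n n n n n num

n n num / n num * num: 18 trees
num * num * num * num: 1 tree
n n n n n n num: 1 tree

n n num / n num * num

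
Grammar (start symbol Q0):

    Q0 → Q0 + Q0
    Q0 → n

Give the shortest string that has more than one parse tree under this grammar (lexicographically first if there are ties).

length 1: no string has ≥2 trees
length 3: no string has ≥2 trees
length 5: n + n + n has 2 parse trees

Two derivations of n + n + n:
  Q0 ⇒ Q0 + Q0 ⇒ Q0 + Q0 + Q0 ⇒ n + Q0 + Q0 ⇒ n + n + Q0 ⇒ n + n + n
  Q0 ⇒ Q0 + Q0 ⇒ n + Q0 ⇒ n + Q0 + Q0 ⇒ n + n + Q0 ⇒ n + n + n

n + n + n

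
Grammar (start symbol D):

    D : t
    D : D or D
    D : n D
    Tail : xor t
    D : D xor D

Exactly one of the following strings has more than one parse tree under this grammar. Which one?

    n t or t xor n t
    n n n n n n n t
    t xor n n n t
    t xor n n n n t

n t or t xor n t: 5 trees
n n n n n n n t: 1 tree
t xor n n n t: 1 tree
t xor n n n n t: 1 tree

n t or t xor n t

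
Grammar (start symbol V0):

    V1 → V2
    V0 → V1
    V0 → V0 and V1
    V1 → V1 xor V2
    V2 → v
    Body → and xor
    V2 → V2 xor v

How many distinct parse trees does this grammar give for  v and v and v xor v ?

2

Parse trees for v and v and v xor v:
  [V0 [V0 [V0 [V1 [V2 v]]] and [V1 [V2 v]]] and [V1 [V2 [V2 v] xor v]]]
  [V0 [V0 [V0 [V1 [V2 v]]] and [V1 [V2 v]]] and [V1 [V1 [V2 v]] xor [V2 v]]]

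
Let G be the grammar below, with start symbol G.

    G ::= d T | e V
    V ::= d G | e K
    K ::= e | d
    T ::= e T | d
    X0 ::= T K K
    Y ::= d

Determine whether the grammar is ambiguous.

(X0, Y are unreachable from G, so their rules don't affect L(G).) The reachable rules are right-linear with at most one rule per (nonterminal, next-terminal) pair. Each input token forces the next rule, so parsing is deterministic.

Unambiguous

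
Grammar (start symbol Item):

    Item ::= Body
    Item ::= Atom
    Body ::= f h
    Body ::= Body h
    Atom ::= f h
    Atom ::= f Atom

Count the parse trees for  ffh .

Parse trees for ffh:
  [Item [Atom f [Atom f h]]]

1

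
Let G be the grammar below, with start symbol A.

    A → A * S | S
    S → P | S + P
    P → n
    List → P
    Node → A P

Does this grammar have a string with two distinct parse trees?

(List, Node are unreachable from A, so their rules don't affect L(A).) A → A * S | S  ;  S → S + P | P  — a left-associative chain with P at the bottom. Each string factors uniquely by precedence.

Unambiguous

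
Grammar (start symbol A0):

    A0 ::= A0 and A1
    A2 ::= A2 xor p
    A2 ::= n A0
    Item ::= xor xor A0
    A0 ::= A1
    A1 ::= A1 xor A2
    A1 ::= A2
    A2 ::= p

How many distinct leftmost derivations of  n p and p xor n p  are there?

3

Parse trees for n p and p xor n p:
  [A0 [A0 [A1 [A2 n [A0 [A1 [A2 p]]]]]] and [A1 [A1 [A2 p]] xor [A2 n [A0 [A1 [A2 p]]]]]]
  [A0 [A1 [A1 [A2 n [A0 [A0 [A1 [A2 p]]] and [A1 [A2 p]]]]] xor [A2 n [A0 [A1 [A2 p]]]]]]
  [A0 [A1 [A2 n [A0 [A0 [A1 [A2 p]]] and [A1 [A1 [A2 p]] xor [A2 n [A0 [A1 [A2 p]]]]]]]]]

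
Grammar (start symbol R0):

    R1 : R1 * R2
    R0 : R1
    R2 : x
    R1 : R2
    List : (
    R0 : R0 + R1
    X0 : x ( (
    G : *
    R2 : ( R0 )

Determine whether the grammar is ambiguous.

(X0, G, List are unreachable from R0, so their rules don't affect L(R0).) The grammar is stratified — R0 handles '+' (left-recursive), R1 handles '*', R2 atoms. Each operator has a fixed associativity and precedence level, so every string has one parse.

Unambiguous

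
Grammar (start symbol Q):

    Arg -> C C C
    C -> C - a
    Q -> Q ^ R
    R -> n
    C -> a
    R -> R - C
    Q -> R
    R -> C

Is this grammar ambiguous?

Witness: a - a

Derivation 1: Q ⇒ R ⇒ R - C ⇒ C - C ⇒ a - C ⇒ a - a
Derivation 2: Q ⇒ R ⇒ C ⇒ C - a ⇒ a - a

Two distinct leftmost derivations for the same string.

Ambiguous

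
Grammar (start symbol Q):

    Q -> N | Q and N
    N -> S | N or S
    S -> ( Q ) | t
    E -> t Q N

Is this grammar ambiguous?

Unambiguous

Only Q, N, S are reachable from Q; ignoring the rest: Q → Q and N | N  ;  N → N or S | S  — a left-associative chain with S at the bottom. Each string factors uniquely by precedence.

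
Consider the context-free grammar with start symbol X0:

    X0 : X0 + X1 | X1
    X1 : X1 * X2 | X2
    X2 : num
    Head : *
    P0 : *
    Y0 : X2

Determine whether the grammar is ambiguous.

(Head, P0, Y0 are unreachable from X0, so their rules don't affect L(X0).) The grammar is stratified — X0 handles '+' (left-recursive), X1 handles '*', X2 atoms. Each operator has a fixed associativity and precedence level, so every string has one parse.

Unambiguous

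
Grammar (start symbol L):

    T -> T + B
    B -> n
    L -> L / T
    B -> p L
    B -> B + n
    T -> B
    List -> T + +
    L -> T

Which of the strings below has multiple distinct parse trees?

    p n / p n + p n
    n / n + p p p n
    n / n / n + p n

p n / p n + p n: 5 trees
n / n + p p p n: 1 tree
n / n / n + p n: 1 tree

p n / p n + p n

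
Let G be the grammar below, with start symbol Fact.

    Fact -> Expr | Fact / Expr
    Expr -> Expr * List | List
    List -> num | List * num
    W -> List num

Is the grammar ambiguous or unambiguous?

Witness: num * num

Derivation 1: Fact ⇒ Expr ⇒ Expr * List ⇒ List * List ⇒ num * List ⇒ num * num
Derivation 2: Fact ⇒ Expr ⇒ List ⇒ List * num ⇒ num * num

Two distinct leftmost derivations for the same string.

Ambiguous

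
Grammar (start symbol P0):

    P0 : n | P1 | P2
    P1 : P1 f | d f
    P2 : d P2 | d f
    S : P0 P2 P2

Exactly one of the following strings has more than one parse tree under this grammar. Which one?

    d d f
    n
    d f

d f

d d f: 1 tree
n: 1 tree
d f: 2 trees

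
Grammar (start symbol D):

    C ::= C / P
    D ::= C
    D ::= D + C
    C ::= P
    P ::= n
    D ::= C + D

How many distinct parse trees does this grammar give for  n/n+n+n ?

Parse trees for n/n+n+n:
  [D [D [D [C [C [P n]] / [P n]]] + [C [P n]]] + [C [P n]]]
  [D [D [C [C [P n]] / [P n]] + [D [C [P n]]]] + [C [P n]]]
  [D [C [C [P n]] / [P n]] + [D [D [C [P n]]] + [C [P n]]]]
  [D [C [C [P n]] / [P n]] + [D [C [P n]] + [D [C [P n]]]]]

4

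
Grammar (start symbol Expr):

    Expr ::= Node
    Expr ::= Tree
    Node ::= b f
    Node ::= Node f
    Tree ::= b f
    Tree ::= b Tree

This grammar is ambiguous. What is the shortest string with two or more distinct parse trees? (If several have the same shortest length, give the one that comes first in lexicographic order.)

b f

length 2: b f has 2 parse trees

Two derivations of b f:
  Expr ⇒ Node ⇒ b f
  Expr ⇒ Tree ⇒ b f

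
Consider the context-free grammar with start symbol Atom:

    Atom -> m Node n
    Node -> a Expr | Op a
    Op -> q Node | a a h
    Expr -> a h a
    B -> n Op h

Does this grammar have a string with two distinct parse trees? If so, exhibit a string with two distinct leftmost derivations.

Ambiguous

Witness: m a a h a n

Derivation 1: Atom ⇒ m Node n ⇒ m a Expr n ⇒ m a a h a n
Derivation 2: Atom ⇒ m Node n ⇒ m Op a n ⇒ m a a h a n

Two distinct leftmost derivations for the same string.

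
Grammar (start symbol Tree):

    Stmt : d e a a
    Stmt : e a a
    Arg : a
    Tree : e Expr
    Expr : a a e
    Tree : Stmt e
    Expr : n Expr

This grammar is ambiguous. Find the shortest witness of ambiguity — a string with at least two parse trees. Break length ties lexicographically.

e a a e

length 4: e a a e has 2 parse trees

Two derivations of e a a e:
  Tree ⇒ e Expr ⇒ e a a e
  Tree ⇒ Stmt e ⇒ e a a e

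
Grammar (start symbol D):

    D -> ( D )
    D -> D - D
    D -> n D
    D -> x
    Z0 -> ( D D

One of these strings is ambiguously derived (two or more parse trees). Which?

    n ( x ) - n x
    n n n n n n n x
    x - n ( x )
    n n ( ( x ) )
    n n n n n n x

n ( x ) - n x

n ( x ) - n x: 2 trees
n n n n n n n x: 1 tree
x - n ( x ): 1 tree
n n ( ( x ) ): 1 tree
n n n n n n x: 1 tree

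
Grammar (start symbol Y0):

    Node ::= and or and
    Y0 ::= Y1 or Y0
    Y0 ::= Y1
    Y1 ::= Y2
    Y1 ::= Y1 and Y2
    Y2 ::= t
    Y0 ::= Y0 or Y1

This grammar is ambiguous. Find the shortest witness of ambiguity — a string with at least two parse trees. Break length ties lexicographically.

length 1: no string has ≥2 trees
length 3: t or t has 2 parse trees

Two derivations of t or t:
  Y0 ⇒ Y1 or Y0 ⇒ Y2 or Y0 ⇒ t or Y0 ⇒ t or Y1 ⇒ t or Y2 ⇒ t or t
  Y0 ⇒ Y0 or Y1 ⇒ Y1 or Y1 ⇒ Y2 or Y1 ⇒ t or Y1 ⇒ t or Y2 ⇒ t or t

t or t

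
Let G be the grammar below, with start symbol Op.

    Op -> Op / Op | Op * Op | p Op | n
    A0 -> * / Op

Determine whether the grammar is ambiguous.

Ambiguous

Witness: p n * n

Derivation 1: Op ⇒ Op * Op ⇒ p Op * Op ⇒ p n * Op ⇒ p n * n
Derivation 2: Op ⇒ p Op ⇒ p Op * Op ⇒ p n * Op ⇒ p n * n

Two distinct leftmost derivations for the same string.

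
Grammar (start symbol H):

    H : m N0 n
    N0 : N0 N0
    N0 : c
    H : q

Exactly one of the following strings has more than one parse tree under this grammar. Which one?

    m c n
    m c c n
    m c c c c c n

m c n: 1 tree
m c c n: 1 tree
m c c c c c n: 14 trees

m c c c c c n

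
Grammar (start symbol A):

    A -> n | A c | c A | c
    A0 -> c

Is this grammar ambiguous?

Witness: c c

Derivation 1: A ⇒ A c ⇒ c c
Derivation 2: A ⇒ c A ⇒ c c

Two distinct leftmost derivations for the same string.

Ambiguous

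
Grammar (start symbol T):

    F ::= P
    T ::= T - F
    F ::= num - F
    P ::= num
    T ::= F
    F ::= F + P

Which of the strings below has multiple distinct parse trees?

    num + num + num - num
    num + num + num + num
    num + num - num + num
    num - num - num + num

num + num + num - num: 1 tree
num + num + num + num: 1 tree
num + num - num + num: 1 tree
num - num - num + num: 7 trees

num - num - num + num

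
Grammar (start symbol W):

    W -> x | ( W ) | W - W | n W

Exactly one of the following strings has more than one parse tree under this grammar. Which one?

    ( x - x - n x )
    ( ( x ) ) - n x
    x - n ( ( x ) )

( x - x - n x )

( x - x - n x ): 2 trees
( ( x ) ) - n x: 1 tree
x - n ( ( x ) ): 1 tree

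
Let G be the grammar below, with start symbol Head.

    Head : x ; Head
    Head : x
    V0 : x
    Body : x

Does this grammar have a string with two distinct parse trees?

Unambiguous

Only Head is reachable from Head; ignoring the rest: The reachable grammar is A → atom sep A | atom. Each atom is followed by either the separator (recurse) or end-of-string (stop) — no choice point.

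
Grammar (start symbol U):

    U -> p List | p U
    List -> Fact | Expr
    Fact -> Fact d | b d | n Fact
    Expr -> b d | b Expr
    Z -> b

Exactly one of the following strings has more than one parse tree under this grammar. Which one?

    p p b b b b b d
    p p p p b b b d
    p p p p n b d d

p p b b b b b d: 1 tree
p p p p b b b d: 1 tree
p p p p n b d d: 2 trees

p p p p n b d d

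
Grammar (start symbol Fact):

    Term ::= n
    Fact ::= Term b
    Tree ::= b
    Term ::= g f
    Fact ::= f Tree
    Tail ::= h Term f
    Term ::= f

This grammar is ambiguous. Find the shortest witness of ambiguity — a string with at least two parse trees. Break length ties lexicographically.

length 2: f b has 2 parse trees

Two derivations of f b:
  Fact ⇒ Term b ⇒ f b
  Fact ⇒ f Tree ⇒ f b

f b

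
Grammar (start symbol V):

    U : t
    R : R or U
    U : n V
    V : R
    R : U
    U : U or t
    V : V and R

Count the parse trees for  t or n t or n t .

Parse trees for t or n t or n t:
  [V [R [R [U t]] or [U n [V [R [R [U t]] or [U n [V [R [U t]]]]]]]]]
  [V [R [R [R [U t]] or [U n [V [R [U t]]]]] or [U n [V [R [U t]]]]]]

2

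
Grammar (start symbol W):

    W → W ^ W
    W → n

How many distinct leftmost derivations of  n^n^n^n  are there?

5

Parse trees for n^n^n^n:
  [W [W n] ^ [W [W n] ^ [W [W n] ^ [W n]]]]
  [W [W n] ^ [W [W [W n] ^ [W n]] ^ [W n]]]
  [W [W [W n] ^ [W n]] ^ [W [W n] ^ [W n]]]
  [W [W [W n] ^ [W [W n] ^ [W n]]] ^ [W n]]
  [W [W [W [W n] ^ [W n]] ^ [W n]] ^ [W n]]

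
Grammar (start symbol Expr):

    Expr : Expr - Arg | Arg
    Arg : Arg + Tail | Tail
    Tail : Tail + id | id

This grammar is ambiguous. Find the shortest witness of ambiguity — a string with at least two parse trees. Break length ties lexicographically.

length 1: no string has ≥2 trees
length 3: id + id has 2 parse trees

Two derivations of id + id:
  Expr ⇒ Arg ⇒ Arg + Tail ⇒ Tail + Tail ⇒ id + Tail ⇒ id + id
  Expr ⇒ Arg ⇒ Tail ⇒ Tail + id ⇒ id + id

id + id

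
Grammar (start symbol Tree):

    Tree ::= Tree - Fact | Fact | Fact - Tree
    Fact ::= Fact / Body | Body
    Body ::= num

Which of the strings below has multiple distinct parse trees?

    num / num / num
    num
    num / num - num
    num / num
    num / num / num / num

num / num / num: 1 tree
num: 1 tree
num / num - num: 2 trees
num / num: 1 tree
num / num / num / num: 1 tree

num / num - num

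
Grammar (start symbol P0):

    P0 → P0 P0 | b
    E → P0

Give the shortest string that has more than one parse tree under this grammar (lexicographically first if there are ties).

b b b

length 1: no string has ≥2 trees
length 2: no string has ≥2 trees
length 3: b b b has 2 parse trees

Two derivations of b b b:
  P0 ⇒ P0 P0 ⇒ P0 P0 P0 ⇒ b P0 P0 ⇒ b b P0 ⇒ b b b
  P0 ⇒ P0 P0 ⇒ b P0 ⇒ b P0 P0 ⇒ b b P0 ⇒ b b b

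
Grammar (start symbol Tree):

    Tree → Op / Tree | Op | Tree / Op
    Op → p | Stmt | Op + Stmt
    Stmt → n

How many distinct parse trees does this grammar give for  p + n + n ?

1

Parse trees for p + n + n:
  [Tree [Op [Op [Op p] + [Stmt n]] + [Stmt n]]]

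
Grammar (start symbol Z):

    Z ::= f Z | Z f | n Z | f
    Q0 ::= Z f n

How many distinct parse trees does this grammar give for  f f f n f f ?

Parse trees for f f f n f f:
  [Z f [Z f [Z f [Z [Z n [Z f]] f]]]]
  [Z f [Z f [Z f [Z n [Z f [Z f]]]]]]
  [Z f [Z f [Z f [Z n [Z [Z f] f]]]]]
  [Z f [Z f [Z [Z f [Z n [Z f]]] f]]]
  [Z f [Z [Z f [Z f [Z n [Z f]]]] f]]
  [Z [Z f [Z f [Z f [Z n [Z f]]]]] f]

6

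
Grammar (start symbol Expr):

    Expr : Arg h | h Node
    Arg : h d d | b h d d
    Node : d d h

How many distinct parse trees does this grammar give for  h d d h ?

Parse trees for h d d h:
  [Expr [Arg h d d] h]
  [Expr h [Node d d h]]

2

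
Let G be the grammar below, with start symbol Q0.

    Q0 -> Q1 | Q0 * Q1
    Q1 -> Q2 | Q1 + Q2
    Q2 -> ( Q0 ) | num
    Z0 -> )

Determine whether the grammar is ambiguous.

Unambiguous

Only Q0, Q1, Q2 are reachable from Q0; ignoring the rest: The grammar is stratified — Q0 handles '*' (left-recursive), Q1 handles '+', Q2 atoms. Each operator has a fixed associativity and precedence level, so every string has one parse.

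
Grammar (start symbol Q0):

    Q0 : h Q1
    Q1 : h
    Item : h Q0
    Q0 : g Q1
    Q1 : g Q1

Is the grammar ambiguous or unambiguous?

(Item is unreachable from Q0, so its rules don't affect L(Q0).) Each reachable nonterminal has at most one production per leading terminal, and all productions are right-linear; the derivation is determined token-by-token.

Unambiguous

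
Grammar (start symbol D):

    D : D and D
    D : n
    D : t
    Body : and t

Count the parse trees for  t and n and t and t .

5

Parse trees for t and n and t and t:
  [D [D t] and [D [D n] and [D [D t] and [D t]]]]
  [D [D t] and [D [D [D n] and [D t]] and [D t]]]
  [D [D [D t] and [D n]] and [D [D t] and [D t]]]
  [D [D [D t] and [D [D n] and [D t]]] and [D t]]
  [D [D [D [D t] and [D n]] and [D t]] and [D t]]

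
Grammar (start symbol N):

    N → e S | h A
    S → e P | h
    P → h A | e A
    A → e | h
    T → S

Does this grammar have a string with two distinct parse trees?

Unambiguous

(T is unreachable from N, so its rules don't affect L(N).) Restricted to the reachable nonterminals, every rule has the form A → t or A → t B, and no two rules for the same A share a first terminal. The grammar encodes a DFA — one run per string.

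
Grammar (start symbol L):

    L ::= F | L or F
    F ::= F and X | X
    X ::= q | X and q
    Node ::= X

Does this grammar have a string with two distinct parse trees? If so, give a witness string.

Witness: q and q

Derivation 1: L ⇒ F ⇒ F and X ⇒ X and X ⇒ q and X ⇒ q and q
Derivation 2: L ⇒ F ⇒ X ⇒ X and q ⇒ q and q

Two distinct leftmost derivations for the same string.

Ambiguous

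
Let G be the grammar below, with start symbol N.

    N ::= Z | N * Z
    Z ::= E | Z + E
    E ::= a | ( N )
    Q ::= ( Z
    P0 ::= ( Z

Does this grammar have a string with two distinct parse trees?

(Q, P0 are unreachable from N, so their rules don't affect L(N).) This is a standard precedence ladder (N over Z over E), with each level left-recursive on its own operator ('*' at N, '+' at Z). That structure is LR(1), hence unambiguous.

Unambiguous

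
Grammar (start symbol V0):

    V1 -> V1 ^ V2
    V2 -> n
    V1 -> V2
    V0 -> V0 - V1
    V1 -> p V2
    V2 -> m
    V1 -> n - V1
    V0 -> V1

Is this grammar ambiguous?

Ambiguous

Witness: n - m

Derivation 1: V0 ⇒ V0 - V1 ⇒ V1 - V1 ⇒ V2 - V1 ⇒ n - V1 ⇒ n - V2 ⇒ n - m
Derivation 2: V0 ⇒ V1 ⇒ n - V1 ⇒ n - V2 ⇒ n - m

Two distinct leftmost derivations for the same string.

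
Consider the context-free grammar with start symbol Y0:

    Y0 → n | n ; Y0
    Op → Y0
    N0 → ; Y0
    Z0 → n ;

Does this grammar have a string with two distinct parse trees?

Unambiguous

(Op, N0, Z0 are unreachable from Y0, so their rules don't affect L(Y0).) The reachable grammar is A → atom sep A | atom. Each atom is followed by either the separator (recurse) or end-of-string (stop) — no choice point.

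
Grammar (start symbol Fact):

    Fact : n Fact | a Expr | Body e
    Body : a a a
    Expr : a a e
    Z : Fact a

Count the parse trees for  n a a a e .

2

Parse trees for n a a a e:
  [Fact n [Fact a [Expr a a e]]]
  [Fact n [Fact [Body a a a] e]]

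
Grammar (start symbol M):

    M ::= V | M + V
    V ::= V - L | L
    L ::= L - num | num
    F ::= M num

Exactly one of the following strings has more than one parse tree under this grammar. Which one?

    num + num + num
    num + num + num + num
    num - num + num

num + num + num: 1 tree
num + num + num + num: 1 tree
num - num + num: 2 trees

num - num + num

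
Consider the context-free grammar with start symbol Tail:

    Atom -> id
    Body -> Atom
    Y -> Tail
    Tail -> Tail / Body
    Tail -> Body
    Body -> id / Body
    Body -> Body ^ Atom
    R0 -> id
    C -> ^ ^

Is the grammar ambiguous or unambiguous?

Ambiguous

Witness: id / id

Derivation 1: Tail ⇒ Tail / Body ⇒ Body / Body ⇒ Atom / Body ⇒ id / Body ⇒ id / Atom ⇒ id / id
Derivation 2: Tail ⇒ Body ⇒ id / Body ⇒ id / Atom ⇒ id / id

Two distinct leftmost derivations for the same string.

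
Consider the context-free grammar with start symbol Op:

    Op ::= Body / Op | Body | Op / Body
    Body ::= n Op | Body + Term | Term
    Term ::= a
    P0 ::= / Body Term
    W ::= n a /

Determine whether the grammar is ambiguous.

Witness: a / a

Derivation 1: Op ⇒ Body / Op ⇒ Term / Op ⇒ a / Op ⇒ a / Body ⇒ a / Term ⇒ a / a
Derivation 2: Op ⇒ Op / Body ⇒ Body / Body ⇒ Term / Body ⇒ a / Body ⇒ a / Term ⇒ a / a

Two distinct leftmost derivations for the same string.

Ambiguous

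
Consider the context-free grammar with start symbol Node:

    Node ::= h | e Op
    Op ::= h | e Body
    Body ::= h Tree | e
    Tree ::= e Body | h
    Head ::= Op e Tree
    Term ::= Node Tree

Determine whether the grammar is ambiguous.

(Head, Term are unreachable from Node, so their rules don't affect L(Node).) Restricted to the reachable nonterminals, every rule has the form A → t or A → t B, and no two rules for the same A share a first terminal. The grammar encodes a DFA — one run per string.

Unambiguous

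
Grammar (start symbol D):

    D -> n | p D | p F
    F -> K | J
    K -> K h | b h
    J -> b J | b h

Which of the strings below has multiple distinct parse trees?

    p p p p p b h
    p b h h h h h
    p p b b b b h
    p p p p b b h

p p p p p b h

p p p p p b h: 2 trees
p b h h h h h: 1 tree
p p b b b b h: 1 tree
p p p p b b h: 1 tree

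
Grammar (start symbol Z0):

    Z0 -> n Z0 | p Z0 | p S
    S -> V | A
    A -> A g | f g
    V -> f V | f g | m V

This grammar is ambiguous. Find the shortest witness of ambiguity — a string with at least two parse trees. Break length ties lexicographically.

length 3: p f g has 2 parse trees

Two derivations of p f g:
  Z0 ⇒ p S ⇒ p V ⇒ p f g
  Z0 ⇒ p S ⇒ p A ⇒ p f g

p f g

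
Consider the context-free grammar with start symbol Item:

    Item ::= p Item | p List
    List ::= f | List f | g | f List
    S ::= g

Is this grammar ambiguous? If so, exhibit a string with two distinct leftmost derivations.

Witness: p f f

Derivation 1: Item ⇒ p List ⇒ p List f ⇒ p f f
Derivation 2: Item ⇒ p List ⇒ p f List ⇒ p f f

Two distinct leftmost derivations for the same string.

Ambiguous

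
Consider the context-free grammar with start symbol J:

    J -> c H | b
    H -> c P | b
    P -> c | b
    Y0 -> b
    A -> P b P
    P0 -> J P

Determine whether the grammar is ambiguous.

Unambiguous

Only J, H, P are reachable from J; ignoring the rest: Each reachable nonterminal has at most one production per leading terminal, and all productions are right-linear; the derivation is determined token-by-token.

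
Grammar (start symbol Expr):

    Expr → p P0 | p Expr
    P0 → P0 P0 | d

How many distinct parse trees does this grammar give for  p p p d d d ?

2

Parse trees for p p p d d d:
  [Expr p [Expr p [Expr p [P0 [P0 d] [P0 [P0 d] [P0 d]]]]]]
  [Expr p [Expr p [Expr p [P0 [P0 [P0 d] [P0 d]] [P0 d]]]]]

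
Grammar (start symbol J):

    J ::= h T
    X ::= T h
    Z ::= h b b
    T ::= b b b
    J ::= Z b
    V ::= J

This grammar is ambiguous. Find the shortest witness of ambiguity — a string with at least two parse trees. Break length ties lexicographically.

h b b b

length 4: h b b b has 2 parse trees

Two derivations of h b b b:
  J ⇒ h T ⇒ h b b b
  J ⇒ Z b ⇒ h b b b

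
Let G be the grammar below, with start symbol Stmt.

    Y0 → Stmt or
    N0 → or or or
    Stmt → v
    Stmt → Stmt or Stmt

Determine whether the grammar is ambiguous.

Witness: v or v or v

Derivation 1: Stmt ⇒ Stmt or Stmt ⇒ v or Stmt ⇒ v or Stmt or Stmt ⇒ v or v or Stmt ⇒ v or v or v
Derivation 2: Stmt ⇒ Stmt or Stmt ⇒ Stmt or Stmt or Stmt ⇒ v or Stmt or Stmt ⇒ v or v or Stmt ⇒ v or v or v

Two distinct leftmost derivations for the same string.

Ambiguous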